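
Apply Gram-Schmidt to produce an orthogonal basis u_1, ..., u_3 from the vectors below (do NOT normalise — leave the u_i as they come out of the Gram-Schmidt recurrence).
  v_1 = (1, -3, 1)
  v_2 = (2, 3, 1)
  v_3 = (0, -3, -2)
Orthogonal basis:
  u_1 = (1, -3, 1)
  u_2 = (28/11, 15/11, 17/11)
  u_3 = (63/59, -21/118, -189/118)

Apply the Gram-Schmidt recurrence
  u_1 = v_1
  u_i = v_i − Σ_{j<i} ((v_i · u_j) / (u_j · u_j)) · u_j.

Step by step this gives:
  u_1 = (1, -3, 1)
  u_2 = (28/11, 15/11, 17/11)
  u_3 = (63/59, -21/118, -189/118)

Orthogonality check:
  u_2 · u_1 = 0 (should be 0)
  u_3 · u_1 = 0 (should be 0)
  u_3 · u_2 = 0 (should be 0)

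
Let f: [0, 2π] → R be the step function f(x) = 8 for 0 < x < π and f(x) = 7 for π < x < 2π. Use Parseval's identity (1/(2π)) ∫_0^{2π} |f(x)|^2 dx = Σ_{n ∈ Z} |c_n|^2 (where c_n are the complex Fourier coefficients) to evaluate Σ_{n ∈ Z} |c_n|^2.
Σ |c_n|^2 = 113/2

Parseval equates the L^2 energy of f (normalised by 1/(2π)) with the ℓ^2 sum of its Fourier coefficients: (1/(2π)) ∫_0^{2π} |f|^2 = Σ |c_n|^2.
Compute the left side: (1/(2π)) [∫_0^π 8^2 dx + ∫_π^{2π} 7^2 dx] = (1/(2π)) · (64π + 49π) = (64 + 49)/2 = 113/2.
So Σ_{n ∈ Z} |c_n|^2 = 113/2.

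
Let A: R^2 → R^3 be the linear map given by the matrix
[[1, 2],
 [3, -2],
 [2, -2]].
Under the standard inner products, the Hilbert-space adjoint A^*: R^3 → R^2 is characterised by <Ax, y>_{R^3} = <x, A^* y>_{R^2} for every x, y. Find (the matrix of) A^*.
A^* = A^T =
[[1, 3, 2],
 [2, -2, -2]]

For real matrices with standard dot products, the defining identity <Ax, y> = <x, A^* y> gives (Ax)^T y = x^T (A^*) y, i.e. x^T A^T y = x^T (A^*) y. Since this holds for all x, y, we must have A^* = A^T. Therefore
A^* =
[[1, 3, 2],
 [2, -2, -2]].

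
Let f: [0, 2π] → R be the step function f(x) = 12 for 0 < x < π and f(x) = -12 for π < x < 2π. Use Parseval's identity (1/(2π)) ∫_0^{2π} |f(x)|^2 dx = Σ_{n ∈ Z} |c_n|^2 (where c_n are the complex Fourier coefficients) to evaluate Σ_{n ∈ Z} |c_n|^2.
Σ |c_n|^2 = 144

Parseval equates the L^2 energy of f (normalised by 1/(2π)) with the ℓ^2 sum of its Fourier coefficients: (1/(2π)) ∫_0^{2π} |f|^2 = Σ |c_n|^2.
Compute the left side: (1/(2π)) [∫_0^π 12^2 dx + ∫_π^{2π} (-12)^2 dx] = (1/(2π)) · (144π + 144π) = (144 + 144)/2 = 144.
So Σ_{n ∈ Z} |c_n|^2 = 144.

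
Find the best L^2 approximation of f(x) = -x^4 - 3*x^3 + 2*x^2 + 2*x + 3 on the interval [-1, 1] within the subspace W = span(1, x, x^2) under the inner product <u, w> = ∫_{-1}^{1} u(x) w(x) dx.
g(x) = 8*x^2/7 + x/5 + 108/35

The best approximation g ∈ W is the orthogonal projection of f onto W. Writing g = a_0 + a_1 x + a_2 x^2, the coefficients solve the normal equations G · a = b where
  G_{ij} = <φ_i, φ_j> and b_i = <f, φ_i>, with φ_0 = 1, φ_1 = x, φ_2 = x^2.
G =
  [2, 0, 2/3]
  [0, 2/3, 0]
  [2/3, 0, 2/5],
b = (104/15, 2/15, 88/35).
Solving gives a_0 = 108/35, a_1 = 1/5, a_2 = 8/7, so
  g(x) = 8*x^2/7 + x/5 + 108/35.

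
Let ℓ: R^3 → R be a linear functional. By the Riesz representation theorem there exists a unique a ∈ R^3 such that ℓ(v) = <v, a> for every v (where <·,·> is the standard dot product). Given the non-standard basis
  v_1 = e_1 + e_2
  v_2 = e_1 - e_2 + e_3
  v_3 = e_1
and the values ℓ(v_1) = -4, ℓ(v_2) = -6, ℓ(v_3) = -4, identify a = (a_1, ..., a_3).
a = (-4, 0, -2)

Write a = (a_1, ..., a_3) in the standard basis. For each basis vector v_i, ℓ(v_i) = <v_i, a> is a linear equation in the a_j's. Collect the n equations into a matrix system V a = ℓ, where row i of V is v_i (expressed in the standard basis). Since V is invertible (lower-triangular with 1s on the diagonal, up to permutation), solve by back-substitution:
  V =
[[1, 1, 0],
 [1, -1, 1],
 [1, 0, 0]]
  V a = (-4, -6, -4)
Solving gives a = (-4, 0, -2).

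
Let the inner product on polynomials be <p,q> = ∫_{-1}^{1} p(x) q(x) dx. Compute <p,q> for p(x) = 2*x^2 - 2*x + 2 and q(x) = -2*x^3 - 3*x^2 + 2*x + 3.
<p,q> = 128/15

Expand the product: p(x)·q(x) = -4*x^5 - 2*x^4 + 6*x^3 - 4*x^2 - 2*x + 6.
∫_{-1}^{1} of each monomial x^k gives [2/(k+1) if k even, 0 if k odd]. Integrating term-by-term (or equivalently evaluating the antiderivative F(x) = -2*x^6/3 - 2*x^5/5 + 3*x^4/2 - 4*x^3/3 - x^2 + 6*x at the endpoints):
  F(1) − F(−1) = 41/10 − (-133/30) = 128/15.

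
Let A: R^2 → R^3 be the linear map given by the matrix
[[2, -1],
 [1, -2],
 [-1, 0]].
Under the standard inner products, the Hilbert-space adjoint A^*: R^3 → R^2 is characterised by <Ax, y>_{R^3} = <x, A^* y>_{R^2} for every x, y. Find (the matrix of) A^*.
A^* = A^T =
[[2, 1, -1],
 [-1, -2, 0]]

For real matrices with standard dot products, the defining identity <Ax, y> = <x, A^* y> gives (Ax)^T y = x^T (A^*) y, i.e. x^T A^T y = x^T (A^*) y. Since this holds for all x, y, we must have A^* = A^T. Therefore
A^* =
[[2, 1, -1],
 [-1, -2, 0]].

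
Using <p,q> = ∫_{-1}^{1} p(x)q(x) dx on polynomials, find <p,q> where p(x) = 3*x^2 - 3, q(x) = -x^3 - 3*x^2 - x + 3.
<p,q> = -48/5

Expand the product: p(x)·q(x) = -3*x^5 - 9*x^4 + 18*x^2 + 3*x - 9.
∫_{-1}^{1} of each monomial x^k gives [2/(k+1) if k even, 0 if k odd]. Integrating term-by-term (or equivalently evaluating the antiderivative F(x) = -x^6/2 - 9*x^5/5 + 6*x^3 + 3*x^2/2 - 9*x at the endpoints):
  F(1) − F(−1) = -19/5 − (29/5) = -48/5.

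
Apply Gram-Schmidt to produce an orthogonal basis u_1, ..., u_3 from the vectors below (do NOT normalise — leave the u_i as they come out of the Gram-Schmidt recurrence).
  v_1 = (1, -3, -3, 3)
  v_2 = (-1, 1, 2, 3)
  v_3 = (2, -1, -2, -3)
Orthogonal basis:
  u_1 = (1, -3, -3, 3)
  u_2 = (-27/28, 25/28, 53/28, 87/28)
  u_3 = (378/419, 69/419, 96/419, 39/419)

Apply the Gram-Schmidt recurrence
  u_1 = v_1
  u_i = v_i − Σ_{j<i} ((v_i · u_j) / (u_j · u_j)) · u_j.

Step by step this gives:
  u_1 = (1, -3, -3, 3)
  u_2 = (-27/28, 25/28, 53/28, 87/28)
  u_3 = (378/419, 69/419, 96/419, 39/419)

Orthogonality check:
  u_2 · u_1 = 0 (should be 0)
  u_3 · u_1 = 0 (should be 0)
  u_3 · u_2 = 0 (should be 0)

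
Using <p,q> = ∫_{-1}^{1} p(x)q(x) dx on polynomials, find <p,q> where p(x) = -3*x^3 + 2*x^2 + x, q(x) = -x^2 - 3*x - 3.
<p,q> = -16/5

Expand the product: p(x)·q(x) = 3*x^5 + 7*x^4 + 2*x^3 - 9*x^2 - 3*x.
∫_{-1}^{1} of each monomial x^k gives [2/(k+1) if k even, 0 if k odd]. Integrating term-by-term (or equivalently evaluating the antiderivative F(x) = x^6/2 + 7*x^5/5 + x^4/2 - 3*x^3 - 3*x^2/2 at the endpoints):
  F(1) − F(−1) = -21/10 − (11/10) = -16/5.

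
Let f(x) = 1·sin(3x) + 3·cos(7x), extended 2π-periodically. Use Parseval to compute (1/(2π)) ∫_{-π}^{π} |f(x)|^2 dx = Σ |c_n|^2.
Σ |c_n|^2 = 5

Expand |f|^2 and use orthogonality of {sin(nx), cos(mx)} on [-π, π]:
  ∫_{-π}^{π} sin(nx)^2 dx = π, ∫ cos(mx)^2 dx = π, and cross terms integrate to 0.
So ∫_{-π}^{π} f(x)^2 dx = 1^2 · π + 3^2 · π = (1 + 9)π.
Divide by 2π: (1 + 9)/2 = 5.
By Parseval, this equals Σ |c_n|^2.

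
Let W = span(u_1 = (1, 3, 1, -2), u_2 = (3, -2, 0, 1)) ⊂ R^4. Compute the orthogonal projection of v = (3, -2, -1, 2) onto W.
proj_W(v) = (14/5, -13/5, -1/5, 7/5)

Set up U = [u_1 | ... | u_2] ∈ R^(4×2). The projector onto W = col(U) is P = U (U^T U)^(-1) U^T.
Compute U^T U =
  [15, -5]
  [-5, 14],
and U^T v = (-8, 15).
Solve U^T U · c = U^T v for the coefficients: c = (-1/5, 1). The projection is proj_W(v) = U c.
Check: (v - proj_W(v)) · u_1 = 0  (should be 0).
Check: (v - proj_W(v)) · u_2 = 0  (should be 0).
Result: proj_W(v) = (14/5, -13/5, -1/5, 7/5).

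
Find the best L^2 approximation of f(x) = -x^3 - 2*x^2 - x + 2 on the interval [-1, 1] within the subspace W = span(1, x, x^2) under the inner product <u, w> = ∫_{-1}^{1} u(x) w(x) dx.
g(x) = -2*x^2 - 8*x/5 + 2

The best approximation g ∈ W is the orthogonal projection of f onto W. Writing g = a_0 + a_1 x + a_2 x^2, the coefficients solve the normal equations G · a = b where
  G_{ij} = <φ_i, φ_j> and b_i = <f, φ_i>, with φ_0 = 1, φ_1 = x, φ_2 = x^2.
G =
  [2, 0, 2/3]
  [0, 2/3, 0]
  [2/3, 0, 2/5],
b = (8/3, -16/15, 8/15).
Solving gives a_0 = 2, a_1 = -8/5, a_2 = -2, so
  g(x) = -2*x^2 - 8*x/5 + 2.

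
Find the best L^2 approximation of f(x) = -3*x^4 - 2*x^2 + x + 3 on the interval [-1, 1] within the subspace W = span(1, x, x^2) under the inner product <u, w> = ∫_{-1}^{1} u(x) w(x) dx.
g(x) = -32*x^2/7 + x + 114/35

The best approximation g ∈ W is the orthogonal projection of f onto W. Writing g = a_0 + a_1 x + a_2 x^2, the coefficients solve the normal equations G · a = b where
  G_{ij} = <φ_i, φ_j> and b_i = <f, φ_i>, with φ_0 = 1, φ_1 = x, φ_2 = x^2.
G =
  [2, 0, 2/3]
  [0, 2/3, 0]
  [2/3, 0, 2/5],
b = (52/15, 2/3, 12/35).
Solving gives a_0 = 114/35, a_1 = 1, a_2 = -32/7, so
  g(x) = -32*x^2/7 + x + 114/35.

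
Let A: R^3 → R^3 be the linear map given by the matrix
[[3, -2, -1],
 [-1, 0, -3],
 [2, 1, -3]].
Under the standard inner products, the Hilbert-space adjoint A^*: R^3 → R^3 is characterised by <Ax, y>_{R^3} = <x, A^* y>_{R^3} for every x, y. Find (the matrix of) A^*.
A^* = A^T =
[[3, -1, 2],
 [-2, 0, 1],
 [-1, -3, -3]]

For real matrices with standard dot products, the defining identity <Ax, y> = <x, A^* y> gives (Ax)^T y = x^T (A^*) y, i.e. x^T A^T y = x^T (A^*) y. Since this holds for all x, y, we must have A^* = A^T. Therefore
A^* =
[[3, -1, 2],
 [-2, 0, 1],
 [-1, -3, -3]].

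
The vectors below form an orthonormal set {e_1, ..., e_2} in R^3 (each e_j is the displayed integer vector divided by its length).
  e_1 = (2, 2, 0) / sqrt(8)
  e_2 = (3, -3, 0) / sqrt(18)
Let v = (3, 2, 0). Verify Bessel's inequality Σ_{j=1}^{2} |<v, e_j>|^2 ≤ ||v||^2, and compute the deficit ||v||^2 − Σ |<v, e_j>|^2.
Σ |<v, e_j>|^2 = 13; ||v||^2 = 13; deficit = 0

Write each e_j = u_j / sqrt(<u_j, u_j>) where u_j is the displayed integer vector. Then <v, e_j> = <v, u_j> / sqrt(<u_j, u_j>), so |<v, e_j>|^2 = <v, u_j>^2 / <u_j, u_j>.
Coefficients: <v, e_1> = 10/sqrt(8), <v, e_2> = 3/sqrt(18).
Square and sum: Σ |<v, e_j>|^2 = 13.
Compute ||v||^2 = v·v = 13.
Deficit = 13 − 13 = 0 ≥ 0, confirming Bessel's inequality. (The deficit equals ||v − Σ <v,e_j> e_j||^2, the squared distance from v to span{e_j}.)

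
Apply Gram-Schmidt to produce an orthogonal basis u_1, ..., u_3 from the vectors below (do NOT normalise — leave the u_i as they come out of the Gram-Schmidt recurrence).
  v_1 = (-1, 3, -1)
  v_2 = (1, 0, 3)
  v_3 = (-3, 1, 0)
Orthogonal basis:
  u_1 = (-1, 3, -1)
  u_2 = (7/11, 12/11, 29/11)
  u_3 = (-225/94, -25/47, 75/94)

Apply the Gram-Schmidt recurrence
  u_1 = v_1
  u_i = v_i − Σ_{j<i} ((v_i · u_j) / (u_j · u_j)) · u_j.

Step by step this gives:
  u_1 = (-1, 3, -1)
  u_2 = (7/11, 12/11, 29/11)
  u_3 = (-225/94, -25/47, 75/94)

Orthogonality check:
  u_2 · u_1 = 0 (should be 0)
  u_3 · u_1 = 0 (should be 0)
  u_3 · u_2 = 0 (should be 0)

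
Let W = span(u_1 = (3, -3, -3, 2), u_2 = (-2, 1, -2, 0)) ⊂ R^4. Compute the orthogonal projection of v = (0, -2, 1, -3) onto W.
proj_W(v) = (149/270, -8/135, 383/270, -13/45)

Set up U = [u_1 | ... | u_2] ∈ R^(4×2). The projector onto W = col(U) is P = U (U^T U)^(-1) U^T.
Compute U^T U =
  [31, -3]
  [-3, 9],
and U^T v = (-3, -4).
Solve U^T U · c = U^T v for the coefficients: c = (-13/90, -133/270). The projection is proj_W(v) = U c.
Check: (v - proj_W(v)) · u_1 = 0  (should be 0).
Check: (v - proj_W(v)) · u_2 = 0  (should be 0).
Result: proj_W(v) = (149/270, -8/135, 383/270, -13/45).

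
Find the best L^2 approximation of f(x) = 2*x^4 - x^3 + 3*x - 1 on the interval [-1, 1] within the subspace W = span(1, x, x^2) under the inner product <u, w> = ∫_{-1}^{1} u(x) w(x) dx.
g(x) = 12*x^2/7 + 12*x/5 - 41/35

The best approximation g ∈ W is the orthogonal projection of f onto W. Writing g = a_0 + a_1 x + a_2 x^2, the coefficients solve the normal equations G · a = b where
  G_{ij} = <φ_i, φ_j> and b_i = <f, φ_i>, with φ_0 = 1, φ_1 = x, φ_2 = x^2.
G =
  [2, 0, 2/3]
  [0, 2/3, 0]
  [2/3, 0, 2/5],
b = (-6/5, 8/5, -2/21).
Solving gives a_0 = -41/35, a_1 = 12/5, a_2 = 12/7, so
  g(x) = 12*x^2/7 + 12*x/5 - 41/35.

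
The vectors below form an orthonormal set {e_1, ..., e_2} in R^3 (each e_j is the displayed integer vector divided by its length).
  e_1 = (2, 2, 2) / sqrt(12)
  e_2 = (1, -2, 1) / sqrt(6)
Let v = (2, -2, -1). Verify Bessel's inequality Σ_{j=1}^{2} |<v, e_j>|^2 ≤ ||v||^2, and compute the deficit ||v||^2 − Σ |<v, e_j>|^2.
Σ |<v, e_j>|^2 = 9/2; ||v||^2 = 9; deficit = 9/2

Write each e_j = u_j / sqrt(<u_j, u_j>) where u_j is the displayed integer vector. Then <v, e_j> = <v, u_j> / sqrt(<u_j, u_j>), so |<v, e_j>|^2 = <v, u_j>^2 / <u_j, u_j>.
Coefficients: <v, e_1> = -2/sqrt(12), <v, e_2> = 5/sqrt(6).
Square and sum: Σ |<v, e_j>|^2 = 9/2.
Compute ||v||^2 = v·v = 9.
Deficit = 9 − 9/2 = 9/2 ≥ 0, confirming Bessel's inequality. (The deficit equals ||v − Σ <v,e_j> e_j||^2, the squared distance from v to span{e_j}.)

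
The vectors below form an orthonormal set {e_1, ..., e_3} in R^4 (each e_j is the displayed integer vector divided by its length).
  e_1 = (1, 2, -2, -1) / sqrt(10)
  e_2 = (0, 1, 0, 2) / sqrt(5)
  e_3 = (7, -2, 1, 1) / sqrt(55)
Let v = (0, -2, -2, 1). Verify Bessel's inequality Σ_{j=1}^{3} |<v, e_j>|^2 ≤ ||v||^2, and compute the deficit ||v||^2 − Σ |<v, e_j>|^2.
Σ |<v, e_j>|^2 = 29/110; ||v||^2 = 9; deficit = 961/110

Write each e_j = u_j / sqrt(<u_j, u_j>) where u_j is the displayed integer vector. Then <v, e_j> = <v, u_j> / sqrt(<u_j, u_j>), so |<v, e_j>|^2 = <v, u_j>^2 / <u_j, u_j>.
Coefficients: <v, e_1> = -1/sqrt(10), <v, e_2> = 0/sqrt(5), <v, e_3> = 3/sqrt(55).
Square and sum: Σ |<v, e_j>|^2 = 29/110.
Compute ||v||^2 = v·v = 9.
Deficit = 9 − 29/110 = 961/110 ≥ 0, confirming Bessel's inequality. (The deficit equals ||v − Σ <v,e_j> e_j||^2, the squared distance from v to span{e_j}.)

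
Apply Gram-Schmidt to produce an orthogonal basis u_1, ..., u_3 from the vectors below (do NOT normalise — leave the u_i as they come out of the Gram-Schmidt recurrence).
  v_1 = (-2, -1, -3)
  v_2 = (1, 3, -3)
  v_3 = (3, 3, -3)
Orthogonal basis:
  u_1 = (-2, -1, -3)
  u_2 = (11/7, 23/7, -15/7)
  u_3 = (144/125, -108/125, -12/25)

Apply the Gram-Schmidt recurrence
  u_1 = v_1
  u_i = v_i − Σ_{j<i} ((v_i · u_j) / (u_j · u_j)) · u_j.

Step by step this gives:
  u_1 = (-2, -1, -3)
  u_2 = (11/7, 23/7, -15/7)
  u_3 = (144/125, -108/125, -12/25)

Orthogonality check:
  u_2 · u_1 = 0 (should be 0)
  u_3 · u_1 = 0 (should be 0)
  u_3 · u_2 = 0 (should be 0)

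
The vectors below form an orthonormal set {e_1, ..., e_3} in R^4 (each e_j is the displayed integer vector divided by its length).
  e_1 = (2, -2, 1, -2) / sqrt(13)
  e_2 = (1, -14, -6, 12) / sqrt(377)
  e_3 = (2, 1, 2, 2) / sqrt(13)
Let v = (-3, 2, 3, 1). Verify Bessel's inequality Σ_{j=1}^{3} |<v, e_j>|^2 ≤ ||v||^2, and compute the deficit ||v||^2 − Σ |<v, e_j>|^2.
Σ |<v, e_j>|^2 = 4182/377; ||v||^2 = 23; deficit = 4489/377

Write each e_j = u_j / sqrt(<u_j, u_j>) where u_j is the displayed integer vector. Then <v, e_j> = <v, u_j> / sqrt(<u_j, u_j>), so |<v, e_j>|^2 = <v, u_j>^2 / <u_j, u_j>.
Coefficients: <v, e_1> = -9/sqrt(13), <v, e_2> = -37/sqrt(377), <v, e_3> = 4/sqrt(13).
Square and sum: Σ |<v, e_j>|^2 = 4182/377.
Compute ||v||^2 = v·v = 23.
Deficit = 23 − 4182/377 = 4489/377 ≥ 0, confirming Bessel's inequality. (The deficit equals ||v − Σ <v,e_j> e_j||^2, the squared distance from v to span{e_j}.)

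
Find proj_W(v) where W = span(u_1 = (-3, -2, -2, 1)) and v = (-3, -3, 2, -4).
proj_W(v) = (-7/6, -7/9, -7/9, 7/18)

Set up U = [u_1 | ... | u_1] ∈ R^(4×1). The projector onto W = col(U) is P = U (U^T U)^(-1) U^T.
Compute U^T U =
  [18],
and U^T v = (7).
Solve U^T U · c = U^T v for the coefficients: c = (7/18). The projection is proj_W(v) = U c.
Check: (v - proj_W(v)) · u_1 = 0  (should be 0).
Result: proj_W(v) = (-7/6, -7/9, -7/9, 7/18).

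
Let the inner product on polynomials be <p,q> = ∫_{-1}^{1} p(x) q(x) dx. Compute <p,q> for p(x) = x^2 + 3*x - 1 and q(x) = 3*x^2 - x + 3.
<p,q> = -34/5

Expand the product: p(x)·q(x) = 3*x^4 + 8*x^3 - 3*x^2 + 10*x - 3.
∫_{-1}^{1} of each monomial x^k gives [2/(k+1) if k even, 0 if k odd]. Integrating term-by-term (or equivalently evaluating the antiderivative F(x) = 3*x^5/5 + 2*x^4 - x^3 + 5*x^2 - 3*x at the endpoints):
  F(1) − F(−1) = 18/5 − (52/5) = -34/5.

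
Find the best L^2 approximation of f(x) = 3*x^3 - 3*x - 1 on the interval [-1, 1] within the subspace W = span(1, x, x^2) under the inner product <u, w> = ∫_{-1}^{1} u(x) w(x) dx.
g(x) = -6*x/5 - 1

The best approximation g ∈ W is the orthogonal projection of f onto W. Writing g = a_0 + a_1 x + a_2 x^2, the coefficients solve the normal equations G · a = b where
  G_{ij} = <φ_i, φ_j> and b_i = <f, φ_i>, with φ_0 = 1, φ_1 = x, φ_2 = x^2.
G =
  [2, 0, 2/3]
  [0, 2/3, 0]
  [2/3, 0, 2/5],
b = (-2, -4/5, -2/3).
Solving gives a_0 = -1, a_1 = -6/5, a_2 = 0, so
  g(x) = -6*x/5 - 1.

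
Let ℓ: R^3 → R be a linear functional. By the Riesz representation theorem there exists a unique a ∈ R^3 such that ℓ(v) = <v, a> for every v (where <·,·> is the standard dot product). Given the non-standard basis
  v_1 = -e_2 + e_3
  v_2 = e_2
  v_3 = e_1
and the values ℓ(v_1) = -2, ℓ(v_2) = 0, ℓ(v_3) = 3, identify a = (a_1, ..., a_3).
a = (3, 0, -2)

Write a = (a_1, ..., a_3) in the standard basis. For each basis vector v_i, ℓ(v_i) = <v_i, a> is a linear equation in the a_j's. Collect the n equations into a matrix system V a = ℓ, where row i of V is v_i (expressed in the standard basis). Since V is invertible (lower-triangular with 1s on the diagonal, up to permutation), solve by back-substitution:
  V =
[[0, -1, 1],
 [0, 1, 0],
 [1, 0, 0]]
  V a = (-2, 0, 3)
Solving gives a = (3, 0, -2).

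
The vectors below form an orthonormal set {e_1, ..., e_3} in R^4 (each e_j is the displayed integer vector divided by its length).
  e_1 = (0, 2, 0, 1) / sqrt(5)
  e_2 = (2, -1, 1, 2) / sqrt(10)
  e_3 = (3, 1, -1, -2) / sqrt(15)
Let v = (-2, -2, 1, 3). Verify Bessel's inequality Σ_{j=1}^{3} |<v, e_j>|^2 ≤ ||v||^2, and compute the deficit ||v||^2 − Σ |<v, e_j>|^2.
Σ |<v, e_j>|^2 = 177/10; ||v||^2 = 18; deficit = 3/10

Write each e_j = u_j / sqrt(<u_j, u_j>) where u_j is the displayed integer vector. Then <v, e_j> = <v, u_j> / sqrt(<u_j, u_j>), so |<v, e_j>|^2 = <v, u_j>^2 / <u_j, u_j>.
Coefficients: <v, e_1> = -1/sqrt(5), <v, e_2> = 5/sqrt(10), <v, e_3> = -15/sqrt(15).
Square and sum: Σ |<v, e_j>|^2 = 177/10.
Compute ||v||^2 = v·v = 18.
Deficit = 18 − 177/10 = 3/10 ≥ 0, confirming Bessel's inequality. (The deficit equals ||v − Σ <v,e_j> e_j||^2, the squared distance from v to span{e_j}.)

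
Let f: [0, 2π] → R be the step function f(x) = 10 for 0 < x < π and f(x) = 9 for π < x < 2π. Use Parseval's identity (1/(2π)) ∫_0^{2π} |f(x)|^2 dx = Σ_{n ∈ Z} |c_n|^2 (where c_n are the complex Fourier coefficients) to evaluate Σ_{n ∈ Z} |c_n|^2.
Σ |c_n|^2 = 181/2

Parseval equates the L^2 energy of f (normalised by 1/(2π)) with the ℓ^2 sum of its Fourier coefficients: (1/(2π)) ∫_0^{2π} |f|^2 = Σ |c_n|^2.
Compute the left side: (1/(2π)) [∫_0^π 10^2 dx + ∫_π^{2π} 9^2 dx] = (1/(2π)) · (100π + 81π) = (100 + 81)/2 = 181/2.
So Σ_{n ∈ Z} |c_n|^2 = 181/2.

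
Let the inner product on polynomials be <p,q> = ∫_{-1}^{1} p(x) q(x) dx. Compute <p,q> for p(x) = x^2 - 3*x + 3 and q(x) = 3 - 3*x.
<p,q> = 26

Expand the product: p(x)·q(x) = -3*x^3 + 12*x^2 - 18*x + 9.
∫_{-1}^{1} of each monomial x^k gives [2/(k+1) if k even, 0 if k odd]. Integrating term-by-term (or equivalently evaluating the antiderivative F(x) = -3*x^4/4 + 4*x^3 - 9*x^2 + 9*x at the endpoints):
  F(1) − F(−1) = 13/4 − (-91/4) = 26.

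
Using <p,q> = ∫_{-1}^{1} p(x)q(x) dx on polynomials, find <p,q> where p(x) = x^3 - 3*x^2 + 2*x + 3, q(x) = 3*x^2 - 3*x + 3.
<p,q> = 46/5

Expand the product: p(x)·q(x) = 3*x^5 - 12*x^4 + 18*x^3 - 6*x^2 - 3*x + 9.
∫_{-1}^{1} of each monomial x^k gives [2/(k+1) if k even, 0 if k odd]. Integrating term-by-term (or equivalently evaluating the antiderivative F(x) = x^6/2 - 12*x^5/5 + 9*x^4/2 - 2*x^3 - 3*x^2/2 + 9*x at the endpoints):
  F(1) − F(−1) = 81/10 − (-11/10) = 46/5.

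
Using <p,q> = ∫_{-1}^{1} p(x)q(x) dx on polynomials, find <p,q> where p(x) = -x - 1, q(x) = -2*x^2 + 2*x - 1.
<p,q> = 2

Expand the product: p(x)·q(x) = 2*x^3 - x + 1.
∫_{-1}^{1} of each monomial x^k gives [2/(k+1) if k even, 0 if k odd]. Integrating term-by-term (or equivalently evaluating the antiderivative F(x) = x^4/2 - x^2/2 + x at the endpoints):
  F(1) − F(−1) = 1 − (-1) = 2.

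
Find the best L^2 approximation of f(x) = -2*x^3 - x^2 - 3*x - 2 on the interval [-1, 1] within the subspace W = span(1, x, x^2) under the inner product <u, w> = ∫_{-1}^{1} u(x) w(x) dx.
g(x) = -x^2 - 21*x/5 - 2

The best approximation g ∈ W is the orthogonal projection of f onto W. Writing g = a_0 + a_1 x + a_2 x^2, the coefficients solve the normal equations G · a = b where
  G_{ij} = <φ_i, φ_j> and b_i = <f, φ_i>, with φ_0 = 1, φ_1 = x, φ_2 = x^2.
G =
  [2, 0, 2/3]
  [0, 2/3, 0]
  [2/3, 0, 2/5],
b = (-14/3, -14/5, -26/15).
Solving gives a_0 = -2, a_1 = -21/5, a_2 = -1, so
  g(x) = -x^2 - 21*x/5 - 2.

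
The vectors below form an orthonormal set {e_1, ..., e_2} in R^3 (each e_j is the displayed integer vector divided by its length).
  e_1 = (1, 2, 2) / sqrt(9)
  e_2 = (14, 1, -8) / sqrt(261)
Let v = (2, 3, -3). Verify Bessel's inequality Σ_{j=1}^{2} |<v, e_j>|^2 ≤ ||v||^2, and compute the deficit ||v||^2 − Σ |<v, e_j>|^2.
Σ |<v, e_j>|^2 = 349/29; ||v||^2 = 22; deficit = 289/29

Write each e_j = u_j / sqrt(<u_j, u_j>) where u_j is the displayed integer vector. Then <v, e_j> = <v, u_j> / sqrt(<u_j, u_j>), so |<v, e_j>|^2 = <v, u_j>^2 / <u_j, u_j>.
Coefficients: <v, e_1> = 2/sqrt(9), <v, e_2> = 55/sqrt(261).
Square and sum: Σ |<v, e_j>|^2 = 349/29.
Compute ||v||^2 = v·v = 22.
Deficit = 22 − 349/29 = 289/29 ≥ 0, confirming Bessel's inequality. (The deficit equals ||v − Σ <v,e_j> e_j||^2, the squared distance from v to span{e_j}.)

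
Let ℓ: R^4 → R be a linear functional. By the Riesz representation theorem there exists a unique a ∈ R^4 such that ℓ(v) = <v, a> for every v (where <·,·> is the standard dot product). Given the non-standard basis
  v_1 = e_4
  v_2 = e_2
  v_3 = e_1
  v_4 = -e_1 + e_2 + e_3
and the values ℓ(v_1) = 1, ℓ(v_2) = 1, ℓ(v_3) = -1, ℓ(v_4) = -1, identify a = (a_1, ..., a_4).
a = (-1, 1, -3, 1)

Write a = (a_1, ..., a_4) in the standard basis. For each basis vector v_i, ℓ(v_i) = <v_i, a> is a linear equation in the a_j's. Collect the n equations into a matrix system V a = ℓ, where row i of V is v_i (expressed in the standard basis). Since V is invertible (lower-triangular with 1s on the diagonal, up to permutation), solve by back-substitution:
  V =
[[0, 0, 0, 1],
 [0, 1, 0, 0],
 [1, 0, 0, 0],
 [-1, 1, 1, 0]]
  V a = (1, 1, -1, -1)
Solving gives a = (-1, 1, -3, 1).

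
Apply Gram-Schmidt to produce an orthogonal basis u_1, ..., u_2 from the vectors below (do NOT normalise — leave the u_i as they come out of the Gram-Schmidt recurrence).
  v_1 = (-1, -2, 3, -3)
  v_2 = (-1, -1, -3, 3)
Orthogonal basis:
  u_1 = (-1, -2, 3, -3)
  u_2 = (-38/23, -53/23, -24/23, 24/23)

Apply the Gram-Schmidt recurrence
  u_1 = v_1
  u_i = v_i − Σ_{j<i} ((v_i · u_j) / (u_j · u_j)) · u_j.

Step by step this gives:
  u_1 = (-1, -2, 3, -3)
  u_2 = (-38/23, -53/23, -24/23, 24/23)

Orthogonality check:
  u_2 · u_1 = 0 (should be 0)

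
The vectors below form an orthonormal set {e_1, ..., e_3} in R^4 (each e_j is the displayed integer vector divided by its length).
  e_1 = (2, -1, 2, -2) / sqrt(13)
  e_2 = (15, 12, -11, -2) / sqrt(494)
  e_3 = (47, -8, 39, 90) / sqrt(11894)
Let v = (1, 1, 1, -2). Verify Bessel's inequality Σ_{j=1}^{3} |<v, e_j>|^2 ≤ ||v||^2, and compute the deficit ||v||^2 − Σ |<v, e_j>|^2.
Σ |<v, e_j>|^2 = 1707/313; ||v||^2 = 7; deficit = 484/313

Write each e_j = u_j / sqrt(<u_j, u_j>) where u_j is the displayed integer vector. Then <v, e_j> = <v, u_j> / sqrt(<u_j, u_j>), so |<v, e_j>|^2 = <v, u_j>^2 / <u_j, u_j>.
Coefficients: <v, e_1> = 7/sqrt(13), <v, e_2> = 20/sqrt(494), <v, e_3> = -102/sqrt(11894).
Square and sum: Σ |<v, e_j>|^2 = 1707/313.
Compute ||v||^2 = v·v = 7.
Deficit = 7 − 1707/313 = 484/313 ≥ 0, confirming Bessel's inequality. (The deficit equals ||v − Σ <v,e_j> e_j||^2, the squared distance from v to span{e_j}.)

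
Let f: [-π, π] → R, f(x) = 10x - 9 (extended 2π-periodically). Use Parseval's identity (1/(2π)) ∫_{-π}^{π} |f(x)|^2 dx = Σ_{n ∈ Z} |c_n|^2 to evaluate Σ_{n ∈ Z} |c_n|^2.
Σ |c_n|^2 = 100π^2/3 + 81

Expand and integrate term by term over [-π, π]:
  ∫ (10x)^2 dx = 100·(2π^3/3); ∫ 2·10·(-9)·x dx = 0 (odd integrand); ∫ (-9)^2 dx = 81·2π.
So (1/(2π)) ∫_{-π}^{π} (10x - 9)^2 dx = 100π^2/3 + 81 = 100π^2/3 + 81.
Parseval ⇒ Σ |c_n|^2 = 100π^2/3 + 81.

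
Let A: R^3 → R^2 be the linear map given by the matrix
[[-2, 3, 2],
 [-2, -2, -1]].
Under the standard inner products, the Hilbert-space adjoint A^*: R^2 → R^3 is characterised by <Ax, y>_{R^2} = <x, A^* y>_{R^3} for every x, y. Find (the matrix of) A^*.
A^* = A^T =
[[-2, -2],
 [3, -2],
 [2, -1]]

For real matrices with standard dot products, the defining identity <Ax, y> = <x, A^* y> gives (Ax)^T y = x^T (A^*) y, i.e. x^T A^T y = x^T (A^*) y. Since this holds for all x, y, we must have A^* = A^T. Therefore
A^* =
[[-2, -2],
 [3, -2],
 [2, -1]].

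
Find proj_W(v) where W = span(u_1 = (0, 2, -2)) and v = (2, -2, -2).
proj_W(v) = (0, 0, 0)

Set up U = [u_1 | ... | u_1] ∈ R^(3×1). The projector onto W = col(U) is P = U (U^T U)^(-1) U^T.
Compute U^T U =
  [8],
and U^T v = (0).
Solve U^T U · c = U^T v for the coefficients: c = (0). The projection is proj_W(v) = U c.
Check: (v - proj_W(v)) · u_1 = 0  (should be 0).
Result: proj_W(v) = (0, 0, 0).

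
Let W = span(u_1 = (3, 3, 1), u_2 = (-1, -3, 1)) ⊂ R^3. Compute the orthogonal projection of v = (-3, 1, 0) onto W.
proj_W(v) = (-3/2, 0, -3/2)

Set up U = [u_1 | ... | u_2] ∈ R^(3×2). The projector onto W = col(U) is P = U (U^T U)^(-1) U^T.
Compute U^T U =
  [19, -11]
  [-11, 11],
and U^T v = (-6, 0).
Solve U^T U · c = U^T v for the coefficients: c = (-3/4, -3/4). The projection is proj_W(v) = U c.
Check: (v - proj_W(v)) · u_1 = 0  (should be 0).
Check: (v - proj_W(v)) · u_2 = 0  (should be 0).
Result: proj_W(v) = (-3/2, 0, -3/2).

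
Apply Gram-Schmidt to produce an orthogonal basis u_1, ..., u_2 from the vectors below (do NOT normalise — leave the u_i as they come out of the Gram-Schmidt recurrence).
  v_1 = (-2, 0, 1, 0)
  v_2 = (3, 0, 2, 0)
Orthogonal basis:
  u_1 = (-2, 0, 1, 0)
  u_2 = (7/5, 0, 14/5, 0)

Apply the Gram-Schmidt recurrence
  u_1 = v_1
  u_i = v_i − Σ_{j<i} ((v_i · u_j) / (u_j · u_j)) · u_j.

Step by step this gives:
  u_1 = (-2, 0, 1, 0)
  u_2 = (7/5, 0, 14/5, 0)

Orthogonality check:
  u_2 · u_1 = 0 (should be 0)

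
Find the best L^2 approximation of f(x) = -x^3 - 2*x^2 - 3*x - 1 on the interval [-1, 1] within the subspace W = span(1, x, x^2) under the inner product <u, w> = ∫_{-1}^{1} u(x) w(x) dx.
g(x) = -2*x^2 - 18*x/5 - 1

The best approximation g ∈ W is the orthogonal projection of f onto W. Writing g = a_0 + a_1 x + a_2 x^2, the coefficients solve the normal equations G · a = b where
  G_{ij} = <φ_i, φ_j> and b_i = <f, φ_i>, with φ_0 = 1, φ_1 = x, φ_2 = x^2.
G =
  [2, 0, 2/3]
  [0, 2/3, 0]
  [2/3, 0, 2/5],
b = (-10/3, -12/5, -22/15).
Solving gives a_0 = -1, a_1 = -18/5, a_2 = -2, so
  g(x) = -2*x^2 - 18*x/5 - 1.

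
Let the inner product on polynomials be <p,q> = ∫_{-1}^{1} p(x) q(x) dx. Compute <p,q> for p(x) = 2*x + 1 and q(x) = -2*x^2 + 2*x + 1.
<p,q> = 10/3

Expand the product: p(x)·q(x) = -4*x^3 + 2*x^2 + 4*x + 1.
∫_{-1}^{1} of each monomial x^k gives [2/(k+1) if k even, 0 if k odd]. Integrating term-by-term (or equivalently evaluating the antiderivative F(x) = -x^4 + 2*x^3/3 + 2*x^2 + x at the endpoints):
  F(1) − F(−1) = 8/3 − (-2/3) = 10/3.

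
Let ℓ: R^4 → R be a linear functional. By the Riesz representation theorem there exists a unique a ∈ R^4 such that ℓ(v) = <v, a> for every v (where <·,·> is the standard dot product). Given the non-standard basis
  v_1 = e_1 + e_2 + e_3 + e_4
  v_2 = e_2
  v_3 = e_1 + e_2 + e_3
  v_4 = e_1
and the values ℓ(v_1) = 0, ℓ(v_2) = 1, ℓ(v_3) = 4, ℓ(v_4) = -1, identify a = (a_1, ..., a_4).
a = (-1, 1, 4, -4)

Write a = (a_1, ..., a_4) in the standard basis. For each basis vector v_i, ℓ(v_i) = <v_i, a> is a linear equation in the a_j's. Collect the n equations into a matrix system V a = ℓ, where row i of V is v_i (expressed in the standard basis). Since V is invertible (lower-triangular with 1s on the diagonal, up to permutation), solve by back-substitution:
  V =
[[1, 1, 1, 1],
 [0, 1, 0, 0],
 [1, 1, 1, 0],
 [1, 0, 0, 0]]
  V a = (0, 1, 4, -1)
Solving gives a = (-1, 1, 4, -4).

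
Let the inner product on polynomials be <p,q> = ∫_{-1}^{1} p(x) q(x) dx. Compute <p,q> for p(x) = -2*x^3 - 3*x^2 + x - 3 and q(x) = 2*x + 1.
<p,q> = -124/15

Expand the product: p(x)·q(x) = -4*x^4 - 8*x^3 - x^2 - 5*x - 3.
∫_{-1}^{1} of each monomial x^k gives [2/(k+1) if k even, 0 if k odd]. Integrating term-by-term (or equivalently evaluating the antiderivative F(x) = -4*x^5/5 - 2*x^4 - x^3/3 - 5*x^2/2 - 3*x at the endpoints):
  F(1) − F(−1) = -259/30 − (-11/30) = -124/15.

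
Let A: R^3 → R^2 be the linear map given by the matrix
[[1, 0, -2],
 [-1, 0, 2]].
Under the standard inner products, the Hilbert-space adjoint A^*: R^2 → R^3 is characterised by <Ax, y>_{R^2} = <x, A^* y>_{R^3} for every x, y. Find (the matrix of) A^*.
A^* = A^T =
[[1, -1],
 [0, 0],
 [-2, 2]]

For real matrices with standard dot products, the defining identity <Ax, y> = <x, A^* y> gives (Ax)^T y = x^T (A^*) y, i.e. x^T A^T y = x^T (A^*) y. Since this holds for all x, y, we must have A^* = A^T. Therefore
A^* =
[[1, -1],
 [0, 0],
 [-2, 2]].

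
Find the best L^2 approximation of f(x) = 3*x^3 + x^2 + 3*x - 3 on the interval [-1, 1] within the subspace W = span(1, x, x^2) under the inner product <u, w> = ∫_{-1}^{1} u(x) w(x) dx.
g(x) = x^2 + 24*x/5 - 3

The best approximation g ∈ W is the orthogonal projection of f onto W. Writing g = a_0 + a_1 x + a_2 x^2, the coefficients solve the normal equations G · a = b where
  G_{ij} = <φ_i, φ_j> and b_i = <f, φ_i>, with φ_0 = 1, φ_1 = x, φ_2 = x^2.
G =
  [2, 0, 2/3]
  [0, 2/3, 0]
  [2/3, 0, 2/5],
b = (-16/3, 16/5, -8/5).
Solving gives a_0 = -3, a_1 = 24/5, a_2 = 1, so
  g(x) = x^2 + 24*x/5 - 3.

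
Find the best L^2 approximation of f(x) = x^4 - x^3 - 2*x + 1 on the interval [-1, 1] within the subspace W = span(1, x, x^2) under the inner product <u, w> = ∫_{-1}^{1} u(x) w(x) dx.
g(x) = 6*x^2/7 - 13*x/5 + 32/35

The best approximation g ∈ W is the orthogonal projection of f onto W. Writing g = a_0 + a_1 x + a_2 x^2, the coefficients solve the normal equations G · a = b where
  G_{ij} = <φ_i, φ_j> and b_i = <f, φ_i>, with φ_0 = 1, φ_1 = x, φ_2 = x^2.
G =
  [2, 0, 2/3]
  [0, 2/3, 0]
  [2/3, 0, 2/5],
b = (12/5, -26/15, 20/21).
Solving gives a_0 = 32/35, a_1 = -13/5, a_2 = 6/7, so
  g(x) = 6*x^2/7 - 13*x/5 + 32/35.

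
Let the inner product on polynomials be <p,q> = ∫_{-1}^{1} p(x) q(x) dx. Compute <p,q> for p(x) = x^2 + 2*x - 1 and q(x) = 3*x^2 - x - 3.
<p,q> = 28/15

Expand the product: p(x)·q(x) = 3*x^4 + 5*x^3 - 8*x^2 - 5*x + 3.
∫_{-1}^{1} of each monomial x^k gives [2/(k+1) if k even, 0 if k odd]. Integrating term-by-term (or equivalently evaluating the antiderivative F(x) = 3*x^5/5 + 5*x^4/4 - 8*x^3/3 - 5*x^2/2 + 3*x at the endpoints):
  F(1) − F(−1) = -19/60 − (-131/60) = 28/15.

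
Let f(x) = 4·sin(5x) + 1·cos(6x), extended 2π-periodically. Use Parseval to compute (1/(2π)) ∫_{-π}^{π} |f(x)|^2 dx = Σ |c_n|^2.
Σ |c_n|^2 = 17/2

Expand |f|^2 and use orthogonality of {sin(nx), cos(mx)} on [-π, π]:
  ∫_{-π}^{π} sin(nx)^2 dx = π, ∫ cos(mx)^2 dx = π, and cross terms integrate to 0.
So ∫_{-π}^{π} f(x)^2 dx = 4^2 · π + 1^2 · π = (16 + 1)π.
Divide by 2π: (16 + 1)/2 = 17/2.
By Parseval, this equals Σ |c_n|^2.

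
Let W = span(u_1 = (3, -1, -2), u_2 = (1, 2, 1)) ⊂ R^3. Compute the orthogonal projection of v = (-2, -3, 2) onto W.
proj_W(v) = (-235/83, -134/83, 5/83)

Set up U = [u_1 | ... | u_2] ∈ R^(3×2). The projector onto W = col(U) is P = U (U^T U)^(-1) U^T.
Compute U^T U =
  [14, -1]
  [-1, 6],
and U^T v = (-7, -6).
Solve U^T U · c = U^T v for the coefficients: c = (-48/83, -91/83). The projection is proj_W(v) = U c.
Check: (v - proj_W(v)) · u_1 = 0  (should be 0).
Check: (v - proj_W(v)) · u_2 = 0  (should be 0).
Result: proj_W(v) = (-235/83, -134/83, 5/83).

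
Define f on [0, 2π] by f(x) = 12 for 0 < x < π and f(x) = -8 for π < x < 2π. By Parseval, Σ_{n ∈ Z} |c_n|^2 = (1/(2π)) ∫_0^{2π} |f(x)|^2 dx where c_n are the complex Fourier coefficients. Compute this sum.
Σ |c_n|^2 = 104

Parseval equates the L^2 energy of f (normalised by 1/(2π)) with the ℓ^2 sum of its Fourier coefficients: (1/(2π)) ∫_0^{2π} |f|^2 = Σ |c_n|^2.
Compute the left side: (1/(2π)) [∫_0^π 12^2 dx + ∫_π^{2π} (-8)^2 dx] = (1/(2π)) · (144π + 64π) = (144 + 64)/2 = 104.
So Σ_{n ∈ Z} |c_n|^2 = 104.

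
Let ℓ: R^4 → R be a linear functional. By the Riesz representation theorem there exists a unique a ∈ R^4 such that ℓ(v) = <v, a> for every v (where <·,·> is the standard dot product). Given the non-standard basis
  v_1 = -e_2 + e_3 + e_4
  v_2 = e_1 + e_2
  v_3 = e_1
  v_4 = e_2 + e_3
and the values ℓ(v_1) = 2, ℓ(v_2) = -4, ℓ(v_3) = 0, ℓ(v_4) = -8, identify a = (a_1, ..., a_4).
a = (0, -4, -4, 2)

Write a = (a_1, ..., a_4) in the standard basis. For each basis vector v_i, ℓ(v_i) = <v_i, a> is a linear equation in the a_j's. Collect the n equations into a matrix system V a = ℓ, where row i of V is v_i (expressed in the standard basis). Since V is invertible (lower-triangular with 1s on the diagonal, up to permutation), solve by back-substitution:
  V =
[[0, -1, 1, 1],
 [1, 1, 0, 0],
 [1, 0, 0, 0],
 [0, 1, 1, 0]]
  V a = (2, -4, 0, -8)
Solving gives a = (0, -4, -4, 2).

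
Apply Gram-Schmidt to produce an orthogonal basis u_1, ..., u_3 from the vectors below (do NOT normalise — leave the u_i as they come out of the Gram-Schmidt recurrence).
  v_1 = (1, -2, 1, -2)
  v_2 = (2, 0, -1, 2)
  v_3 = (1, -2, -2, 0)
Orthogonal basis:
  u_1 = (1, -2, 1, -2)
  u_2 = (23/10, -3/5, -7/10, 7/5)
  u_3 = (-56/81, -28/27, -152/81, -20/81)

Apply the Gram-Schmidt recurrence
  u_1 = v_1
  u_i = v_i − Σ_{j<i} ((v_i · u_j) / (u_j · u_j)) · u_j.

Step by step this gives:
  u_1 = (1, -2, 1, -2)
  u_2 = (23/10, -3/5, -7/10, 7/5)
  u_3 = (-56/81, -28/27, -152/81, -20/81)

Orthogonality check:
  u_2 · u_1 = 0 (should be 0)
  u_3 · u_1 = 0 (should be 0)
  u_3 · u_2 = 0 (should be 0)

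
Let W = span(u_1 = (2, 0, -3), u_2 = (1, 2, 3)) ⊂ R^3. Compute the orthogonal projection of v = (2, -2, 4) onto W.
proj_W(v) = (-10/133, 148/133, 348/133)

Set up U = [u_1 | ... | u_2] ∈ R^(3×2). The projector onto W = col(U) is P = U (U^T U)^(-1) U^T.
Compute U^T U =
  [13, -7]
  [-7, 14],
and U^T v = (-8, 10).
Solve U^T U · c = U^T v for the coefficients: c = (-6/19, 74/133). The projection is proj_W(v) = U c.
Check: (v - proj_W(v)) · u_1 = 0  (should be 0).
Check: (v - proj_W(v)) · u_2 = 0  (should be 0).
Result: proj_W(v) = (-10/133, 148/133, 348/133).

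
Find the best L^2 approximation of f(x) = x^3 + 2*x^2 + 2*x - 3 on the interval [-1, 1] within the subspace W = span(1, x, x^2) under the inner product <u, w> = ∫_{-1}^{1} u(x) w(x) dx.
g(x) = 2*x^2 + 13*x/5 - 3

The best approximation g ∈ W is the orthogonal projection of f onto W. Writing g = a_0 + a_1 x + a_2 x^2, the coefficients solve the normal equations G · a = b where
  G_{ij} = <φ_i, φ_j> and b_i = <f, φ_i>, with φ_0 = 1, φ_1 = x, φ_2 = x^2.
G =
  [2, 0, 2/3]
  [0, 2/3, 0]
  [2/3, 0, 2/5],
b = (-14/3, 26/15, -6/5).
Solving gives a_0 = -3, a_1 = 13/5, a_2 = 2, so
  g(x) = 2*x^2 + 13*x/5 - 3.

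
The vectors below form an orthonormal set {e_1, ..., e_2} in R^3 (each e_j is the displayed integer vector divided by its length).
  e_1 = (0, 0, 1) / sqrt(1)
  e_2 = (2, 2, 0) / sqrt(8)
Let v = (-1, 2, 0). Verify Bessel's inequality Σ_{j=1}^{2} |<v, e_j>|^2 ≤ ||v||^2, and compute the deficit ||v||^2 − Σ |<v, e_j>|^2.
Σ |<v, e_j>|^2 = 1/2; ||v||^2 = 5; deficit = 9/2

Write each e_j = u_j / sqrt(<u_j, u_j>) where u_j is the displayed integer vector. Then <v, e_j> = <v, u_j> / sqrt(<u_j, u_j>), so |<v, e_j>|^2 = <v, u_j>^2 / <u_j, u_j>.
Coefficients: <v, e_1> = 0/sqrt(1), <v, e_2> = 2/sqrt(8).
Square and sum: Σ |<v, e_j>|^2 = 1/2.
Compute ||v||^2 = v·v = 5.
Deficit = 5 − 1/2 = 9/2 ≥ 0, confirming Bessel's inequality. (The deficit equals ||v − Σ <v,e_j> e_j||^2, the squared distance from v to span{e_j}.)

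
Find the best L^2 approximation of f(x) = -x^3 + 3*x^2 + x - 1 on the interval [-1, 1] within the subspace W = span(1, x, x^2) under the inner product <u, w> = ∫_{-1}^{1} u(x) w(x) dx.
g(x) = 3*x^2 + 2*x/5 - 1

The best approximation g ∈ W is the orthogonal projection of f onto W. Writing g = a_0 + a_1 x + a_2 x^2, the coefficients solve the normal equations G · a = b where
  G_{ij} = <φ_i, φ_j> and b_i = <f, φ_i>, with φ_0 = 1, φ_1 = x, φ_2 = x^2.
G =
  [2, 0, 2/3]
  [0, 2/3, 0]
  [2/3, 0, 2/5],
b = (0, 4/15, 8/15).
Solving gives a_0 = -1, a_1 = 2/5, a_2 = 3, so
  g(x) = 3*x^2 + 2*x/5 - 1.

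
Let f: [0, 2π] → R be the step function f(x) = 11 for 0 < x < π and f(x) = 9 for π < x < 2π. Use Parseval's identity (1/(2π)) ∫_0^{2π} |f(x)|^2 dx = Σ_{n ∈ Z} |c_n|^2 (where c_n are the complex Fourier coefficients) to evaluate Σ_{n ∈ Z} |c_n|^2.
Σ |c_n|^2 = 101

Parseval equates the L^2 energy of f (normalised by 1/(2π)) with the ℓ^2 sum of its Fourier coefficients: (1/(2π)) ∫_0^{2π} |f|^2 = Σ |c_n|^2.
Compute the left side: (1/(2π)) [∫_0^π 11^2 dx + ∫_π^{2π} 9^2 dx] = (1/(2π)) · (121π + 81π) = (121 + 81)/2 = 101.
So Σ_{n ∈ Z} |c_n|^2 = 101.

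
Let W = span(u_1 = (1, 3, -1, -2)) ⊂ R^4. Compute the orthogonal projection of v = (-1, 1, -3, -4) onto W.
proj_W(v) = (13/15, 13/5, -13/15, -26/15)

Set up U = [u_1 | ... | u_1] ∈ R^(4×1). The projector onto W = col(U) is P = U (U^T U)^(-1) U^T.
Compute U^T U =
  [15],
and U^T v = (13).
Solve U^T U · c = U^T v for the coefficients: c = (13/15). The projection is proj_W(v) = U c.
Check: (v - proj_W(v)) · u_1 = 0  (should be 0).
Result: proj_W(v) = (13/15, 13/5, -13/15, -26/15).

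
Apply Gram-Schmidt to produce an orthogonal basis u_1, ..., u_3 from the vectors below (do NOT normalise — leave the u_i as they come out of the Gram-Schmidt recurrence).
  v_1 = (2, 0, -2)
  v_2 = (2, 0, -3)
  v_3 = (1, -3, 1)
Orthogonal basis:
  u_1 = (2, 0, -2)
  u_2 = (-1/2, 0, -1/2)
  u_3 = (0, -3, 0)

Apply the Gram-Schmidt recurrence
  u_1 = v_1
  u_i = v_i − Σ_{j<i} ((v_i · u_j) / (u_j · u_j)) · u_j.

Step by step this gives:
  u_1 = (2, 0, -2)
  u_2 = (-1/2, 0, -1/2)
  u_3 = (0, -3, 0)

Orthogonality check:
  u_2 · u_1 = 0 (should be 0)
  u_3 · u_1 = 0 (should be 0)
  u_3 · u_2 = 0 (should be 0)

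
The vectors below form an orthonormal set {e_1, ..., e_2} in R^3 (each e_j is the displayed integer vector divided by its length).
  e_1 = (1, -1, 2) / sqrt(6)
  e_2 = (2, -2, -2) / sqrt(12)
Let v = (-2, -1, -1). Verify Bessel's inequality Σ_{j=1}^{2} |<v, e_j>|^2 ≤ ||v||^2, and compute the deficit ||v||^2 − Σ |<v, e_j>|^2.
Σ |<v, e_j>|^2 = 3/2; ||v||^2 = 6; deficit = 9/2

Write each e_j = u_j / sqrt(<u_j, u_j>) where u_j is the displayed integer vector. Then <v, e_j> = <v, u_j> / sqrt(<u_j, u_j>), so |<v, e_j>|^2 = <v, u_j>^2 / <u_j, u_j>.
Coefficients: <v, e_1> = -3/sqrt(6), <v, e_2> = 0/sqrt(12).
Square and sum: Σ |<v, e_j>|^2 = 3/2.
Compute ||v||^2 = v·v = 6.
Deficit = 6 − 3/2 = 9/2 ≥ 0, confirming Bessel's inequality. (The deficit equals ||v − Σ <v,e_j> e_j||^2, the squared distance from v to span{e_j}.)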